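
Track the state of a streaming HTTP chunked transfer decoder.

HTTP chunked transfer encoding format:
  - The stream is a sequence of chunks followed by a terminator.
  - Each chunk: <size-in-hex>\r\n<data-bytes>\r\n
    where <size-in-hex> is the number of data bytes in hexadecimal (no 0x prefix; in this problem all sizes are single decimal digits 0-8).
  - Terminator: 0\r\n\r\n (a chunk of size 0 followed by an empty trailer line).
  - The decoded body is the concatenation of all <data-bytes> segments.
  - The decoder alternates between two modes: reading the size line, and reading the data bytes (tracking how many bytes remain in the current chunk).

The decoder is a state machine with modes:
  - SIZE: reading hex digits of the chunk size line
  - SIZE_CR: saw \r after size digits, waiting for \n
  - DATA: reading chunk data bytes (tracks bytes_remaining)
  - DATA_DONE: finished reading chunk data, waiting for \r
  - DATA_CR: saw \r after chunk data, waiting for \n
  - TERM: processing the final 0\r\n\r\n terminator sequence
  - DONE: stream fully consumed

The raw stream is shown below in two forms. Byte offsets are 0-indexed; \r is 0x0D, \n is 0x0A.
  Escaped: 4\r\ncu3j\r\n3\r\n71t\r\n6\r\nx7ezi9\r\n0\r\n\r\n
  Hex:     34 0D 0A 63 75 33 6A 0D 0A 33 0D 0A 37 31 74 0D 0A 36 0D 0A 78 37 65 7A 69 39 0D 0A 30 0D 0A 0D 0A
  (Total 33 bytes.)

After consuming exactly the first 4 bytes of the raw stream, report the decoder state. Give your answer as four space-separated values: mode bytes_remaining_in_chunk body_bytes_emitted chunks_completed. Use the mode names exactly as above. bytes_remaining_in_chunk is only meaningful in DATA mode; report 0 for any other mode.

Byte 0 = '4': mode=SIZE remaining=0 emitted=0 chunks_done=0
Byte 1 = 0x0D: mode=SIZE_CR remaining=0 emitted=0 chunks_done=0
Byte 2 = 0x0A: mode=DATA remaining=4 emitted=0 chunks_done=0
Byte 3 = 'c': mode=DATA remaining=3 emitted=1 chunks_done=0

Answer: DATA 3 1 0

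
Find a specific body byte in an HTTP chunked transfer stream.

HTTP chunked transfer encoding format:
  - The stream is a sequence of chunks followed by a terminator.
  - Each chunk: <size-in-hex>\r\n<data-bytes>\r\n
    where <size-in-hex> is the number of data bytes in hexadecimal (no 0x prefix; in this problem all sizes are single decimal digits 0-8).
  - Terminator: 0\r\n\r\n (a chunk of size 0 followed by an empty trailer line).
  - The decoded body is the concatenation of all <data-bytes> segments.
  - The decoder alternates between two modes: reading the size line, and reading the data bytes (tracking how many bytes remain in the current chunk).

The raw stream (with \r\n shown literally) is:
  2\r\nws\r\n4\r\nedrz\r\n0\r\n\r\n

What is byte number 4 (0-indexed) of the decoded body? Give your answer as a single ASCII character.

Answer: r

Derivation:
Chunk 1: stream[0..1]='2' size=0x2=2, data at stream[3..5]='ws' -> body[0..2], body so far='ws'
Chunk 2: stream[7..8]='4' size=0x4=4, data at stream[10..14]='edrz' -> body[2..6], body so far='wsedrz'
Chunk 3: stream[16..17]='0' size=0 (terminator). Final body='wsedrz' (6 bytes)
Body byte 4 = 'r'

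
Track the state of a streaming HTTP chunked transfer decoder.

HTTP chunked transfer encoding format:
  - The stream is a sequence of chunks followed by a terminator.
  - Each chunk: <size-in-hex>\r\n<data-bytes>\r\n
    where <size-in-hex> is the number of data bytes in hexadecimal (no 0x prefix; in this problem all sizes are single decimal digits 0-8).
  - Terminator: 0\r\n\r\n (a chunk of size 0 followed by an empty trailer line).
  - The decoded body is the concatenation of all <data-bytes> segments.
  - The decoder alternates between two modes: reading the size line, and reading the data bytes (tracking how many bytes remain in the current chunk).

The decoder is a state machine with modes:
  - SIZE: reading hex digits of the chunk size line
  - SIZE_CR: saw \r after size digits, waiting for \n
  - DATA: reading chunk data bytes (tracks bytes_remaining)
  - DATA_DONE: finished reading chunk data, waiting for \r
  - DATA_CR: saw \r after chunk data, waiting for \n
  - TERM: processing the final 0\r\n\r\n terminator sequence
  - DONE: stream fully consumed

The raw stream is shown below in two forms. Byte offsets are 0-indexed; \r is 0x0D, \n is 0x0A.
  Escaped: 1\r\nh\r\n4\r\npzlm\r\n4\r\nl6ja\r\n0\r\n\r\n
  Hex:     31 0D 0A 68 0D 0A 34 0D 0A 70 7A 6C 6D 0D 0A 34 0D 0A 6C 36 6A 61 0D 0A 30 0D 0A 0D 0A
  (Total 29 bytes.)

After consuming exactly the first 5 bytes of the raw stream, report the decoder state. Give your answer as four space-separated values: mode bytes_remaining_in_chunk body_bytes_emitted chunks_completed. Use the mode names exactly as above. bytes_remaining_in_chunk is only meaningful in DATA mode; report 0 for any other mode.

Answer: DATA_CR 0 1 0

Derivation:
Byte 0 = '1': mode=SIZE remaining=0 emitted=0 chunks_done=0
Byte 1 = 0x0D: mode=SIZE_CR remaining=0 emitted=0 chunks_done=0
Byte 2 = 0x0A: mode=DATA remaining=1 emitted=0 chunks_done=0
Byte 3 = 'h': mode=DATA_DONE remaining=0 emitted=1 chunks_done=0
Byte 4 = 0x0D: mode=DATA_CR remaining=0 emitted=1 chunks_done=0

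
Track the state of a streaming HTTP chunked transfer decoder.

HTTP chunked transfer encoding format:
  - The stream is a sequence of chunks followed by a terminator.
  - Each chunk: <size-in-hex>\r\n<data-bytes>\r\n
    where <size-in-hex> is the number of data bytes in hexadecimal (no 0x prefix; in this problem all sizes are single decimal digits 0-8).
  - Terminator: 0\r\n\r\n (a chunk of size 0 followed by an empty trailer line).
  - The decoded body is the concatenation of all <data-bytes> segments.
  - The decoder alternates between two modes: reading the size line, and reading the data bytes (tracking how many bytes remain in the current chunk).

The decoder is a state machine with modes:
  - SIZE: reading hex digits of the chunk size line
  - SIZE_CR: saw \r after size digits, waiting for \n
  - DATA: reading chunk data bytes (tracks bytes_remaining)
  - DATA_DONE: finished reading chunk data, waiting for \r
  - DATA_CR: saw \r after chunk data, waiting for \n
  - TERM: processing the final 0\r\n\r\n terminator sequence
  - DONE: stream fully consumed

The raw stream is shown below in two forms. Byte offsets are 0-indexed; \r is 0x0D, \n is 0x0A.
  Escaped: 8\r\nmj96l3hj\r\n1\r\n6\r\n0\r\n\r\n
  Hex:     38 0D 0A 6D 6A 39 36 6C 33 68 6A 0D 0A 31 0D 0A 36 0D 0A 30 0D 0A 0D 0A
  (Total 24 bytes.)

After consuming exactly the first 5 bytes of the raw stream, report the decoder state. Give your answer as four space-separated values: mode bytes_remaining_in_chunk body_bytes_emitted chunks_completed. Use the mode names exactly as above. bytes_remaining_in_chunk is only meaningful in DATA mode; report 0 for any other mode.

Answer: DATA 6 2 0

Derivation:
Byte 0 = '8': mode=SIZE remaining=0 emitted=0 chunks_done=0
Byte 1 = 0x0D: mode=SIZE_CR remaining=0 emitted=0 chunks_done=0
Byte 2 = 0x0A: mode=DATA remaining=8 emitted=0 chunks_done=0
Byte 3 = 'm': mode=DATA remaining=7 emitted=1 chunks_done=0
Byte 4 = 'j': mode=DATA remaining=6 emitted=2 chunks_done=0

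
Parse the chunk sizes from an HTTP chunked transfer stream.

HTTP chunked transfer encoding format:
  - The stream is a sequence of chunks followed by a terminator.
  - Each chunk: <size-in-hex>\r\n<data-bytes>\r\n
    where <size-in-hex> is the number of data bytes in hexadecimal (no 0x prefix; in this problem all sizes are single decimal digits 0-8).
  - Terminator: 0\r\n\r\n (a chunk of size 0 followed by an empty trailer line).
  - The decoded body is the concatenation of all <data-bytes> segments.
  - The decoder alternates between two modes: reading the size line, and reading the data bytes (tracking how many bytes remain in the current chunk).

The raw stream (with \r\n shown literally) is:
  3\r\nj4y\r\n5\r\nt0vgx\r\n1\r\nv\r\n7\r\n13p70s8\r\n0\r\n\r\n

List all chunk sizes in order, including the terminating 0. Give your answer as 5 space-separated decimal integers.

Answer: 3 5 1 7 0

Derivation:
Chunk 1: stream[0..1]='3' size=0x3=3, data at stream[3..6]='j4y' -> body[0..3], body so far='j4y'
Chunk 2: stream[8..9]='5' size=0x5=5, data at stream[11..16]='t0vgx' -> body[3..8], body so far='j4yt0vgx'
Chunk 3: stream[18..19]='1' size=0x1=1, data at stream[21..22]='v' -> body[8..9], body so far='j4yt0vgxv'
Chunk 4: stream[24..25]='7' size=0x7=7, data at stream[27..34]='13p70s8' -> body[9..16], body so far='j4yt0vgxv13p70s8'
Chunk 5: stream[36..37]='0' size=0 (terminator). Final body='j4yt0vgxv13p70s8' (16 bytes)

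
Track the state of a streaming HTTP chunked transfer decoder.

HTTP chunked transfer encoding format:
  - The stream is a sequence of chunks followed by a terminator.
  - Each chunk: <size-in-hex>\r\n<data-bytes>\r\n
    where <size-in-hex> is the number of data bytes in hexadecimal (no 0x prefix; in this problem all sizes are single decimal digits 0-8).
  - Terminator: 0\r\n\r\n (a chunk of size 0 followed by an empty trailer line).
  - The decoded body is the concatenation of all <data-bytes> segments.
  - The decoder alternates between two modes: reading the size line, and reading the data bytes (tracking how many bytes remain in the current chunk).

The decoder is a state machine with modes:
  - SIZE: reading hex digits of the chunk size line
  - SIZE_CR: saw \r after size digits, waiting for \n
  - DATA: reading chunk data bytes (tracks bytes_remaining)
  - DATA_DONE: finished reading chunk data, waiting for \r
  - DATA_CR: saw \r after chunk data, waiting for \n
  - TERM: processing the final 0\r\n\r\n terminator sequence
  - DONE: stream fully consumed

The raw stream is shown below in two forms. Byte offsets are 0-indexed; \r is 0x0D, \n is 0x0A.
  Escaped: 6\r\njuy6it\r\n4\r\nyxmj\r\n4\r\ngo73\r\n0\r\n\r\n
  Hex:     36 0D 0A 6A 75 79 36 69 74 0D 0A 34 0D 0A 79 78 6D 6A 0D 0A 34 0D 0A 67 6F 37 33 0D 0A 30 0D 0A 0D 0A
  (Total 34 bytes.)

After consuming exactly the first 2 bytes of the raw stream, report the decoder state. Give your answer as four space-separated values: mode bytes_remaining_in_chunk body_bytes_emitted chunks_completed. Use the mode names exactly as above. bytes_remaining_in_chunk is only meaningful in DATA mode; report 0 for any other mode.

Answer: SIZE_CR 0 0 0

Derivation:
Byte 0 = '6': mode=SIZE remaining=0 emitted=0 chunks_done=0
Byte 1 = 0x0D: mode=SIZE_CR remaining=0 emitted=0 chunks_done=0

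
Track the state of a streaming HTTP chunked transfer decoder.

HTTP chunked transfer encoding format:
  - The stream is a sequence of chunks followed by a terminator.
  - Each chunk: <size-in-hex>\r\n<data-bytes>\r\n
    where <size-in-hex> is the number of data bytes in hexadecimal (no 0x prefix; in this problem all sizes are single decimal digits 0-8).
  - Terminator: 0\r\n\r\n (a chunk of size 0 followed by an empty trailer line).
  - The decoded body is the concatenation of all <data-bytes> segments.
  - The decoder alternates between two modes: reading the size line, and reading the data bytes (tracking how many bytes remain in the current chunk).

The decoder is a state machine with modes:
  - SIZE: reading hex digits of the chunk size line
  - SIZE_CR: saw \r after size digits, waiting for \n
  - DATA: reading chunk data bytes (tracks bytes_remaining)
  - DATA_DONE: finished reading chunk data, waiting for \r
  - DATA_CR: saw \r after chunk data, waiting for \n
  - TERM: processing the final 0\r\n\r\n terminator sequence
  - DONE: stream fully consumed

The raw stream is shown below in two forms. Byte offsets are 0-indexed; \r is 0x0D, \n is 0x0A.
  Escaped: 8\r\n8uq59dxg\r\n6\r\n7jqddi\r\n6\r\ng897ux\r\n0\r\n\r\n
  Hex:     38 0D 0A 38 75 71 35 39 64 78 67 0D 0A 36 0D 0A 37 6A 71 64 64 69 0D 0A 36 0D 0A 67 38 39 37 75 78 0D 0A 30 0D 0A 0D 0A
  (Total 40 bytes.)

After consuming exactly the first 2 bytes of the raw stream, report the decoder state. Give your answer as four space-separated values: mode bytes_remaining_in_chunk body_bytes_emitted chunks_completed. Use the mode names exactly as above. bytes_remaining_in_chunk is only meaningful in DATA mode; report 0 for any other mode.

Answer: SIZE_CR 0 0 0

Derivation:
Byte 0 = '8': mode=SIZE remaining=0 emitted=0 chunks_done=0
Byte 1 = 0x0D: mode=SIZE_CR remaining=0 emitted=0 chunks_done=0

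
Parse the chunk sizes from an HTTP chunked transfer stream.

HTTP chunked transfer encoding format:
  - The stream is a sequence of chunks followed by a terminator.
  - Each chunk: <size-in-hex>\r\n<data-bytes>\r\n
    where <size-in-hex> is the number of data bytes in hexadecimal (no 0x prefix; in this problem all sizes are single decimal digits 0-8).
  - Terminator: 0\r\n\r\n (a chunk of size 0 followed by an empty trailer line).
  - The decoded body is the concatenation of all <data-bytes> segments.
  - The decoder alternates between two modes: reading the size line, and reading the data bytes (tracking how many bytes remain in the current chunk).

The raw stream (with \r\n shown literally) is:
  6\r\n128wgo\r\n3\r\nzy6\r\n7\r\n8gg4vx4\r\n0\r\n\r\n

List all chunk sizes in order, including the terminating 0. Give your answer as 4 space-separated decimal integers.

Chunk 1: stream[0..1]='6' size=0x6=6, data at stream[3..9]='128wgo' -> body[0..6], body so far='128wgo'
Chunk 2: stream[11..12]='3' size=0x3=3, data at stream[14..17]='zy6' -> body[6..9], body so far='128wgozy6'
Chunk 3: stream[19..20]='7' size=0x7=7, data at stream[22..29]='8gg4vx4' -> body[9..16], body so far='128wgozy68gg4vx4'
Chunk 4: stream[31..32]='0' size=0 (terminator). Final body='128wgozy68gg4vx4' (16 bytes)

Answer: 6 3 7 0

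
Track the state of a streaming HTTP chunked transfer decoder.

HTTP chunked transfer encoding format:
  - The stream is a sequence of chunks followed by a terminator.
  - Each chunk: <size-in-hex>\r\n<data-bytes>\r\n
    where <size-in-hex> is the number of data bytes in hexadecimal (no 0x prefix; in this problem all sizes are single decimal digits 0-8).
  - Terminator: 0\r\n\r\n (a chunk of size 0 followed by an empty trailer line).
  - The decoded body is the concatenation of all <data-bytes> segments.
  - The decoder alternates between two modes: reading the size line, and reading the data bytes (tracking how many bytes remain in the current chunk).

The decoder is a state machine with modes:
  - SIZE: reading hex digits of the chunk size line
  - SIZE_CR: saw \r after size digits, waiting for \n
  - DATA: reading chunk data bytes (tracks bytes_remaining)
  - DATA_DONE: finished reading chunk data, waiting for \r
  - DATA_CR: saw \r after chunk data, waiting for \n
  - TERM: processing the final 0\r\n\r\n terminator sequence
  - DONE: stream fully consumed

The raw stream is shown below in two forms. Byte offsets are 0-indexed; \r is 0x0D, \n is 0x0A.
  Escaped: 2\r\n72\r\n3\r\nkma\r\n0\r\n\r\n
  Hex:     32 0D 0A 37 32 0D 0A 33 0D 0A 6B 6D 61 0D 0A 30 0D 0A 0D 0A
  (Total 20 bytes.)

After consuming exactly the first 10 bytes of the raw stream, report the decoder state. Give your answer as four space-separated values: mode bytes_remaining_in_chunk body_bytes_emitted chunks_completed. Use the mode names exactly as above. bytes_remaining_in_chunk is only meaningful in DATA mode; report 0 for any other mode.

Answer: DATA 3 2 1

Derivation:
Byte 0 = '2': mode=SIZE remaining=0 emitted=0 chunks_done=0
Byte 1 = 0x0D: mode=SIZE_CR remaining=0 emitted=0 chunks_done=0
Byte 2 = 0x0A: mode=DATA remaining=2 emitted=0 chunks_done=0
Byte 3 = '7': mode=DATA remaining=1 emitted=1 chunks_done=0
Byte 4 = '2': mode=DATA_DONE remaining=0 emitted=2 chunks_done=0
Byte 5 = 0x0D: mode=DATA_CR remaining=0 emitted=2 chunks_done=0
Byte 6 = 0x0A: mode=SIZE remaining=0 emitted=2 chunks_done=1
Byte 7 = '3': mode=SIZE remaining=0 emitted=2 chunks_done=1
Byte 8 = 0x0D: mode=SIZE_CR remaining=0 emitted=2 chunks_done=1
Byte 9 = 0x0A: mode=DATA remaining=3 emitted=2 chunks_done=1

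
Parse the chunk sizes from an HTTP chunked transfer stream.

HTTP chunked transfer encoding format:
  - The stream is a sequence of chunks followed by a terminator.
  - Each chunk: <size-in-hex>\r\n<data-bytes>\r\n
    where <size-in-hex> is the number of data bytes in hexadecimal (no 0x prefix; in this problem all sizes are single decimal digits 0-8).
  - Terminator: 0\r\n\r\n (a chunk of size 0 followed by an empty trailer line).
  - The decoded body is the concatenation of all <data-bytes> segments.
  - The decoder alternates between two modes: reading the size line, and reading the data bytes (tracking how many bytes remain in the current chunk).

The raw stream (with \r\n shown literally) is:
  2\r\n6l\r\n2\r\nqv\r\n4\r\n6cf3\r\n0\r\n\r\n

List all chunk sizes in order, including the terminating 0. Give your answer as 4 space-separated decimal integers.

Answer: 2 2 4 0

Derivation:
Chunk 1: stream[0..1]='2' size=0x2=2, data at stream[3..5]='6l' -> body[0..2], body so far='6l'
Chunk 2: stream[7..8]='2' size=0x2=2, data at stream[10..12]='qv' -> body[2..4], body so far='6lqv'
Chunk 3: stream[14..15]='4' size=0x4=4, data at stream[17..21]='6cf3' -> body[4..8], body so far='6lqv6cf3'
Chunk 4: stream[23..24]='0' size=0 (terminator). Final body='6lqv6cf3' (8 bytes)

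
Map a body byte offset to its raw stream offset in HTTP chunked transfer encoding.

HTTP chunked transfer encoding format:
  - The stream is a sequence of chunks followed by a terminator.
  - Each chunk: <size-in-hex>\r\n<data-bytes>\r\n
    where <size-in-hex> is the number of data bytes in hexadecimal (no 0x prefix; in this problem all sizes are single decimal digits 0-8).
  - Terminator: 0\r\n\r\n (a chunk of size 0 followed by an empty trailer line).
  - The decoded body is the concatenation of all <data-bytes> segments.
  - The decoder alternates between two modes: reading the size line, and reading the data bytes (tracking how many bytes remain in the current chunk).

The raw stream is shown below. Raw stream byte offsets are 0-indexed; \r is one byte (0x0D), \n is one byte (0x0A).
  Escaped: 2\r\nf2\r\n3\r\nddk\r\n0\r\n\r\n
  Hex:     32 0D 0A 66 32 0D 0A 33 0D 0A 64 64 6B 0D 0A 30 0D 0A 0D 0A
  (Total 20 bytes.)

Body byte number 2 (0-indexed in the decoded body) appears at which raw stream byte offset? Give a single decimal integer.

Answer: 10

Derivation:
Chunk 1: stream[0..1]='2' size=0x2=2, data at stream[3..5]='f2' -> body[0..2], body so far='f2'
Chunk 2: stream[7..8]='3' size=0x3=3, data at stream[10..13]='ddk' -> body[2..5], body so far='f2ddk'
Chunk 3: stream[15..16]='0' size=0 (terminator). Final body='f2ddk' (5 bytes)
Body byte 2 at stream offset 10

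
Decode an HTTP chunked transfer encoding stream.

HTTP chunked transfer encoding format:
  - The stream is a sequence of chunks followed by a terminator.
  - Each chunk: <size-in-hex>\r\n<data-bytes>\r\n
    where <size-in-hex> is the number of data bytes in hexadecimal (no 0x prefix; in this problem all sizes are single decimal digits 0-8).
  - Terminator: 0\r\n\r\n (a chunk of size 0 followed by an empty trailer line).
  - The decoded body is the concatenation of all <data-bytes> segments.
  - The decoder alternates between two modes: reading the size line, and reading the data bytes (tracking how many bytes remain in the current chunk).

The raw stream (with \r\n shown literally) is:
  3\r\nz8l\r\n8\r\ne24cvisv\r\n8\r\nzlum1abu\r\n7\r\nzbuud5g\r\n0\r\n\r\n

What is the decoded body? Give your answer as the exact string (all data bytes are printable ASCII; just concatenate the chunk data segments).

Answer: z8le24cvisvzlum1abuzbuud5g

Derivation:
Chunk 1: stream[0..1]='3' size=0x3=3, data at stream[3..6]='z8l' -> body[0..3], body so far='z8l'
Chunk 2: stream[8..9]='8' size=0x8=8, data at stream[11..19]='e24cvisv' -> body[3..11], body so far='z8le24cvisv'
Chunk 3: stream[21..22]='8' size=0x8=8, data at stream[24..32]='zlum1abu' -> body[11..19], body so far='z8le24cvisvzlum1abu'
Chunk 4: stream[34..35]='7' size=0x7=7, data at stream[37..44]='zbuud5g' -> body[19..26], body so far='z8le24cvisvzlum1abuzbuud5g'
Chunk 5: stream[46..47]='0' size=0 (terminator). Final body='z8le24cvisvzlum1abuzbuud5g' (26 bytes)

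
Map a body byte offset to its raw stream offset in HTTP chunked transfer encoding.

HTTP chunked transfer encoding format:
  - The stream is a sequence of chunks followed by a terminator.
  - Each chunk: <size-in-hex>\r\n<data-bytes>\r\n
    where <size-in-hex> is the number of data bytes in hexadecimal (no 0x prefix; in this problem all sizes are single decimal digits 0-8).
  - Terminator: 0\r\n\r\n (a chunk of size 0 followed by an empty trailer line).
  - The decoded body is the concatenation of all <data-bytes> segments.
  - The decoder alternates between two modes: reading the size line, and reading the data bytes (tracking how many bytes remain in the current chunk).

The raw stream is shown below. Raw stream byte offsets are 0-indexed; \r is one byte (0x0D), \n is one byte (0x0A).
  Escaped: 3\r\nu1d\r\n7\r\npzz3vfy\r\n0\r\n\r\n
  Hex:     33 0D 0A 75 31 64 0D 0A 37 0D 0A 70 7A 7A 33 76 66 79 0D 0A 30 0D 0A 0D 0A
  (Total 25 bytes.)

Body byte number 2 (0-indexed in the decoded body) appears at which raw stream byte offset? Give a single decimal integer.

Answer: 5

Derivation:
Chunk 1: stream[0..1]='3' size=0x3=3, data at stream[3..6]='u1d' -> body[0..3], body so far='u1d'
Chunk 2: stream[8..9]='7' size=0x7=7, data at stream[11..18]='pzz3vfy' -> body[3..10], body so far='u1dpzz3vfy'
Chunk 3: stream[20..21]='0' size=0 (terminator). Final body='u1dpzz3vfy' (10 bytes)
Body byte 2 at stream offset 5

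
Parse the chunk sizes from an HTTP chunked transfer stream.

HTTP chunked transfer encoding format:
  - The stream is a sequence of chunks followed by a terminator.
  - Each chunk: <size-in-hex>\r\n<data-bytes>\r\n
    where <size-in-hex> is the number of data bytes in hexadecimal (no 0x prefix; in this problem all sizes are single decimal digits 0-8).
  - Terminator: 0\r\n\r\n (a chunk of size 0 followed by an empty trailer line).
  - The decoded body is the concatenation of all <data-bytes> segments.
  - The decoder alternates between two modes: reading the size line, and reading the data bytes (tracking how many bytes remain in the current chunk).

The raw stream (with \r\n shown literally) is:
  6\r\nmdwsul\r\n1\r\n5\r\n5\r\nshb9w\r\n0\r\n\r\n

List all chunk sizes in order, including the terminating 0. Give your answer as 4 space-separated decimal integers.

Chunk 1: stream[0..1]='6' size=0x6=6, data at stream[3..9]='mdwsul' -> body[0..6], body so far='mdwsul'
Chunk 2: stream[11..12]='1' size=0x1=1, data at stream[14..15]='5' -> body[6..7], body so far='mdwsul5'
Chunk 3: stream[17..18]='5' size=0x5=5, data at stream[20..25]='shb9w' -> body[7..12], body so far='mdwsul5shb9w'
Chunk 4: stream[27..28]='0' size=0 (terminator). Final body='mdwsul5shb9w' (12 bytes)

Answer: 6 1 5 0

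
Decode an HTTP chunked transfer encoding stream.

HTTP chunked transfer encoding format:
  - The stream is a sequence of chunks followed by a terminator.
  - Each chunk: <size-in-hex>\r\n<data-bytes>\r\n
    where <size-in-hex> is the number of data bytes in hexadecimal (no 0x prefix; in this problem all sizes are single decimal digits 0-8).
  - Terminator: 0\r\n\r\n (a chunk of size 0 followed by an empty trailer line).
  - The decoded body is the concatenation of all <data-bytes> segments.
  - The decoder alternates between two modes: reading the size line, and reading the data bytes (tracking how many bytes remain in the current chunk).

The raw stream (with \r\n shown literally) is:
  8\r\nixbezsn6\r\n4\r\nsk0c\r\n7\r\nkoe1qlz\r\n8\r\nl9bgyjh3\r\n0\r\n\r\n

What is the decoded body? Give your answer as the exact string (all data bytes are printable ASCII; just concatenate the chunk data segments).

Answer: ixbezsn6sk0ckoe1qlzl9bgyjh3

Derivation:
Chunk 1: stream[0..1]='8' size=0x8=8, data at stream[3..11]='ixbezsn6' -> body[0..8], body so far='ixbezsn6'
Chunk 2: stream[13..14]='4' size=0x4=4, data at stream[16..20]='sk0c' -> body[8..12], body so far='ixbezsn6sk0c'
Chunk 3: stream[22..23]='7' size=0x7=7, data at stream[25..32]='koe1qlz' -> body[12..19], body so far='ixbezsn6sk0ckoe1qlz'
Chunk 4: stream[34..35]='8' size=0x8=8, data at stream[37..45]='l9bgyjh3' -> body[19..27], body so far='ixbezsn6sk0ckoe1qlzl9bgyjh3'
Chunk 5: stream[47..48]='0' size=0 (terminator). Final body='ixbezsn6sk0ckoe1qlzl9bgyjh3' (27 bytes)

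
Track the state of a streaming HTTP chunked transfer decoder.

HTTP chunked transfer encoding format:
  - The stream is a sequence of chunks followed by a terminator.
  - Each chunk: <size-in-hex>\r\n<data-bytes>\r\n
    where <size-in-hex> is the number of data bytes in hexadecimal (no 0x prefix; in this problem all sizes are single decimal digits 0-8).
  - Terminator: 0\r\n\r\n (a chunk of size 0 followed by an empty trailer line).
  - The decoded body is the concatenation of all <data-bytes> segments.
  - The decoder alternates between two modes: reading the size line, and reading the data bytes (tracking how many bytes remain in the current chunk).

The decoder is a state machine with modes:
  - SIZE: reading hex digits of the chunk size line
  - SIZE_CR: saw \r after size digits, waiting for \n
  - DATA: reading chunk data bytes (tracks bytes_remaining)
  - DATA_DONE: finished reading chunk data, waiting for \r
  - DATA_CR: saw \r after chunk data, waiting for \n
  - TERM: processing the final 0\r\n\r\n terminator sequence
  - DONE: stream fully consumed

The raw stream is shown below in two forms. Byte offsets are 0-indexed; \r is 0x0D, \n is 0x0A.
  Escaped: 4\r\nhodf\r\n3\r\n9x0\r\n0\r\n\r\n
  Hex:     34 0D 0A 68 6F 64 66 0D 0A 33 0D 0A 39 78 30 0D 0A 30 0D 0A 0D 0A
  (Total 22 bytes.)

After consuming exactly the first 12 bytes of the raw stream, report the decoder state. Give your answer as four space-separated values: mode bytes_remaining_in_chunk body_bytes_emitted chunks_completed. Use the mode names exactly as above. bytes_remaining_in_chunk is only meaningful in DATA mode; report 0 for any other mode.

Answer: DATA 3 4 1

Derivation:
Byte 0 = '4': mode=SIZE remaining=0 emitted=0 chunks_done=0
Byte 1 = 0x0D: mode=SIZE_CR remaining=0 emitted=0 chunks_done=0
Byte 2 = 0x0A: mode=DATA remaining=4 emitted=0 chunks_done=0
Byte 3 = 'h': mode=DATA remaining=3 emitted=1 chunks_done=0
Byte 4 = 'o': mode=DATA remaining=2 emitted=2 chunks_done=0
Byte 5 = 'd': mode=DATA remaining=1 emitted=3 chunks_done=0
Byte 6 = 'f': mode=DATA_DONE remaining=0 emitted=4 chunks_done=0
Byte 7 = 0x0D: mode=DATA_CR remaining=0 emitted=4 chunks_done=0
Byte 8 = 0x0A: mode=SIZE remaining=0 emitted=4 chunks_done=1
Byte 9 = '3': mode=SIZE remaining=0 emitted=4 chunks_done=1
Byte 10 = 0x0D: mode=SIZE_CR remaining=0 emitted=4 chunks_done=1
Byte 11 = 0x0A: mode=DATA remaining=3 emitted=4 chunks_done=1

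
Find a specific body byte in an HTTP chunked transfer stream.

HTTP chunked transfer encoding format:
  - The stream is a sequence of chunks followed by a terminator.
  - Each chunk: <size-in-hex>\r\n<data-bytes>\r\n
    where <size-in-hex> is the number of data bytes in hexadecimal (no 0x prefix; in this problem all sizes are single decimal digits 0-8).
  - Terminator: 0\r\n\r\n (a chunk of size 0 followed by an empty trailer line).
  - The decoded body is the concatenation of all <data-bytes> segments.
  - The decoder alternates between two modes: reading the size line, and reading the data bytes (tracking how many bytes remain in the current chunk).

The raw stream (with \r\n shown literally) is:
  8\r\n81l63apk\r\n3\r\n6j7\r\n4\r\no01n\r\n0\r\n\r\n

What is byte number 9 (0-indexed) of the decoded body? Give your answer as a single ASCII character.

Answer: j

Derivation:
Chunk 1: stream[0..1]='8' size=0x8=8, data at stream[3..11]='81l63apk' -> body[0..8], body so far='81l63apk'
Chunk 2: stream[13..14]='3' size=0x3=3, data at stream[16..19]='6j7' -> body[8..11], body so far='81l63apk6j7'
Chunk 3: stream[21..22]='4' size=0x4=4, data at stream[24..28]='o01n' -> body[11..15], body so far='81l63apk6j7o01n'
Chunk 4: stream[30..31]='0' size=0 (terminator). Final body='81l63apk6j7o01n' (15 bytes)
Body byte 9 = 'j'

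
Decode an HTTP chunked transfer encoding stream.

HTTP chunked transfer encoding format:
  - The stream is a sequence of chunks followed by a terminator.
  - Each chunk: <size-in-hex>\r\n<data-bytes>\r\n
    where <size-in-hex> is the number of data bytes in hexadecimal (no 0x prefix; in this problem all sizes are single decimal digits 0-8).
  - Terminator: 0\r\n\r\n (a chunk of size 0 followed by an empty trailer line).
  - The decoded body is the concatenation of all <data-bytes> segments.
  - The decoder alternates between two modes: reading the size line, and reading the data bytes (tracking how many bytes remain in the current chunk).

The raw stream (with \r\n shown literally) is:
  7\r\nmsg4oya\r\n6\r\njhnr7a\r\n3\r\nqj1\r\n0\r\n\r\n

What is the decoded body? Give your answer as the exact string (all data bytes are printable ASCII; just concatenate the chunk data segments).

Chunk 1: stream[0..1]='7' size=0x7=7, data at stream[3..10]='msg4oya' -> body[0..7], body so far='msg4oya'
Chunk 2: stream[12..13]='6' size=0x6=6, data at stream[15..21]='jhnr7a' -> body[7..13], body so far='msg4oyajhnr7a'
Chunk 3: stream[23..24]='3' size=0x3=3, data at stream[26..29]='qj1' -> body[13..16], body so far='msg4oyajhnr7aqj1'
Chunk 4: stream[31..32]='0' size=0 (terminator). Final body='msg4oyajhnr7aqj1' (16 bytes)

Answer: msg4oyajhnr7aqj1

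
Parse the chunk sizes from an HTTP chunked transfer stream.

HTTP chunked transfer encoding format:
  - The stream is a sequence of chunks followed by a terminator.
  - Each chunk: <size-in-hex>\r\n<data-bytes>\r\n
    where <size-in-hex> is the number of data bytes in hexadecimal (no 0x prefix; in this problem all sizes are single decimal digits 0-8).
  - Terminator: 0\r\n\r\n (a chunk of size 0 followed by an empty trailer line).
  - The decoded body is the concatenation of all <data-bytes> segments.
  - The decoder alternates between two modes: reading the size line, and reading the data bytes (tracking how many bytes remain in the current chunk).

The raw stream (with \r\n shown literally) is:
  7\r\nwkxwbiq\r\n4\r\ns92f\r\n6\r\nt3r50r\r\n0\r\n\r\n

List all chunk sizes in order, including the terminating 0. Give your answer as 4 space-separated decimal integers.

Chunk 1: stream[0..1]='7' size=0x7=7, data at stream[3..10]='wkxwbiq' -> body[0..7], body so far='wkxwbiq'
Chunk 2: stream[12..13]='4' size=0x4=4, data at stream[15..19]='s92f' -> body[7..11], body so far='wkxwbiqs92f'
Chunk 3: stream[21..22]='6' size=0x6=6, data at stream[24..30]='t3r50r' -> body[11..17], body so far='wkxwbiqs92ft3r50r'
Chunk 4: stream[32..33]='0' size=0 (terminator). Final body='wkxwbiqs92ft3r50r' (17 bytes)

Answer: 7 4 6 0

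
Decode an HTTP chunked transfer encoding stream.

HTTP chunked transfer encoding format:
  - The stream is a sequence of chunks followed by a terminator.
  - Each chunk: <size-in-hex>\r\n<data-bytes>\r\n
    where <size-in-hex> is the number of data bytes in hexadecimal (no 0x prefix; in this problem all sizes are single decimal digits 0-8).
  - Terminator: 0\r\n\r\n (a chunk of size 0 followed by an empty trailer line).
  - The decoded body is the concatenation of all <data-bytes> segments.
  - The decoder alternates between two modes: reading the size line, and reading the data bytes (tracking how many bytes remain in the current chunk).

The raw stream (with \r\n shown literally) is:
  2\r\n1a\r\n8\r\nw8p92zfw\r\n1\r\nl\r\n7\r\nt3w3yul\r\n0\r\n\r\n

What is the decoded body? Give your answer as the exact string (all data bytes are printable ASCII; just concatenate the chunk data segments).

Chunk 1: stream[0..1]='2' size=0x2=2, data at stream[3..5]='1a' -> body[0..2], body so far='1a'
Chunk 2: stream[7..8]='8' size=0x8=8, data at stream[10..18]='w8p92zfw' -> body[2..10], body so far='1aw8p92zfw'
Chunk 3: stream[20..21]='1' size=0x1=1, data at stream[23..24]='l' -> body[10..11], body so far='1aw8p92zfwl'
Chunk 4: stream[26..27]='7' size=0x7=7, data at stream[29..36]='t3w3yul' -> body[11..18], body so far='1aw8p92zfwlt3w3yul'
Chunk 5: stream[38..39]='0' size=0 (terminator). Final body='1aw8p92zfwlt3w3yul' (18 bytes)

Answer: 1aw8p92zfwlt3w3yul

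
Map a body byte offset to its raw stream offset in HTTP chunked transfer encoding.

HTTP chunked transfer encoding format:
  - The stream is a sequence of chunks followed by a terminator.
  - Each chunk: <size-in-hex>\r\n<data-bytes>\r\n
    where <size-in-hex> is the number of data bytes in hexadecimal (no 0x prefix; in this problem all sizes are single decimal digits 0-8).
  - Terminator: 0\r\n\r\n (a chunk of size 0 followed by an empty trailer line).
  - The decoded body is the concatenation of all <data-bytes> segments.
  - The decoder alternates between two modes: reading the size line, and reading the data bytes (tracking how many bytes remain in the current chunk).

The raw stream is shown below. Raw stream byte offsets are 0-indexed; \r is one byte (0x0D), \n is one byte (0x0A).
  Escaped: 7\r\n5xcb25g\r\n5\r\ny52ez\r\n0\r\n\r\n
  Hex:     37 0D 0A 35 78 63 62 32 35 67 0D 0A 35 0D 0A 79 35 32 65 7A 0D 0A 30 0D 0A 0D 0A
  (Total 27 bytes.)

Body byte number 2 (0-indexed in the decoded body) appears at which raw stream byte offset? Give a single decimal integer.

Chunk 1: stream[0..1]='7' size=0x7=7, data at stream[3..10]='5xcb25g' -> body[0..7], body so far='5xcb25g'
Chunk 2: stream[12..13]='5' size=0x5=5, data at stream[15..20]='y52ez' -> body[7..12], body so far='5xcb25gy52ez'
Chunk 3: stream[22..23]='0' size=0 (terminator). Final body='5xcb25gy52ez' (12 bytes)
Body byte 2 at stream offset 5

Answer: 5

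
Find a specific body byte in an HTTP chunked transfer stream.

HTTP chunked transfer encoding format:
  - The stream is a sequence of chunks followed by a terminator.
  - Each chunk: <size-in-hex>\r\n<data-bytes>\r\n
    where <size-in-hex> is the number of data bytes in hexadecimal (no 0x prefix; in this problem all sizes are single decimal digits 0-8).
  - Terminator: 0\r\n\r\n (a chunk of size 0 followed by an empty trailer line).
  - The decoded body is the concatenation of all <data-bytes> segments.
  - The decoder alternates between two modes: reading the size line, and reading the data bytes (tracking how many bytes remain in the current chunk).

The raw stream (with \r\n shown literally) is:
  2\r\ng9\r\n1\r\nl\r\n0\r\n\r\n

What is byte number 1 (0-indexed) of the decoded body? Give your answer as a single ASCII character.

Answer: 9

Derivation:
Chunk 1: stream[0..1]='2' size=0x2=2, data at stream[3..5]='g9' -> body[0..2], body so far='g9'
Chunk 2: stream[7..8]='1' size=0x1=1, data at stream[10..11]='l' -> body[2..3], body so far='g9l'
Chunk 3: stream[13..14]='0' size=0 (terminator). Final body='g9l' (3 bytes)
Body byte 1 = '9'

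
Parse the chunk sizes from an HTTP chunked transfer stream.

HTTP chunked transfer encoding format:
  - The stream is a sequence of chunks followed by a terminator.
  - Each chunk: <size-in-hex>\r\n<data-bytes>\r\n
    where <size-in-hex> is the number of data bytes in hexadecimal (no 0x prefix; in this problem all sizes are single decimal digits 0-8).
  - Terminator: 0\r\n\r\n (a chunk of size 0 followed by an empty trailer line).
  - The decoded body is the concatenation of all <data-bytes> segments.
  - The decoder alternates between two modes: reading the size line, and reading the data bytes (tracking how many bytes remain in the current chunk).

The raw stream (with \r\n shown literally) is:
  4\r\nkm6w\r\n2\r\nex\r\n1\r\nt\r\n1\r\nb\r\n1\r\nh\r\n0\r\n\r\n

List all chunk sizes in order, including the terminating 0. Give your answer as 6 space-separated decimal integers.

Answer: 4 2 1 1 1 0

Derivation:
Chunk 1: stream[0..1]='4' size=0x4=4, data at stream[3..7]='km6w' -> body[0..4], body so far='km6w'
Chunk 2: stream[9..10]='2' size=0x2=2, data at stream[12..14]='ex' -> body[4..6], body so far='km6wex'
Chunk 3: stream[16..17]='1' size=0x1=1, data at stream[19..20]='t' -> body[6..7], body so far='km6wext'
Chunk 4: stream[22..23]='1' size=0x1=1, data at stream[25..26]='b' -> body[7..8], body so far='km6wextb'
Chunk 5: stream[28..29]='1' size=0x1=1, data at stream[31..32]='h' -> body[8..9], body so far='km6wextbh'
Chunk 6: stream[34..35]='0' size=0 (terminator). Final body='km6wextbh' (9 bytes)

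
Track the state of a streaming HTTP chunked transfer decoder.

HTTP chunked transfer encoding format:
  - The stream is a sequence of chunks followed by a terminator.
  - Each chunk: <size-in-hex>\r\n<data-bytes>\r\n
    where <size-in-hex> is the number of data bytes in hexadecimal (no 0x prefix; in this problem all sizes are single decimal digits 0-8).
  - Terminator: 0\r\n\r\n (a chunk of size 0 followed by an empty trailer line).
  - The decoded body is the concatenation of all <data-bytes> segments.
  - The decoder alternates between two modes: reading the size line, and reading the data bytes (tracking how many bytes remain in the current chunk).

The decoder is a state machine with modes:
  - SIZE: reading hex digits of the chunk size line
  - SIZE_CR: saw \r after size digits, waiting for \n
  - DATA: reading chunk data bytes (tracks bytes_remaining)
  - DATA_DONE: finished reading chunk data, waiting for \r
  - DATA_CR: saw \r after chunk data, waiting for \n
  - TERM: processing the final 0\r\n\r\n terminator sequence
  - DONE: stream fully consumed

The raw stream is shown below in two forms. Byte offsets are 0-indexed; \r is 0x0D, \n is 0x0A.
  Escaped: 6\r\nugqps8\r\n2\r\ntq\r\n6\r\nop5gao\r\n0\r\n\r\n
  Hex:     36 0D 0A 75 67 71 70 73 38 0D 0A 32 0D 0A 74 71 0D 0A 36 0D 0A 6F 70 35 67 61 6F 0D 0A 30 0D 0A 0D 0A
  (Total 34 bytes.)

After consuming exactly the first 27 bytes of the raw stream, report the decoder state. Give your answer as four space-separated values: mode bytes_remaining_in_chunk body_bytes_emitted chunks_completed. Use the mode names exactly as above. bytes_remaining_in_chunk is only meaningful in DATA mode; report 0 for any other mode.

Byte 0 = '6': mode=SIZE remaining=0 emitted=0 chunks_done=0
Byte 1 = 0x0D: mode=SIZE_CR remaining=0 emitted=0 chunks_done=0
Byte 2 = 0x0A: mode=DATA remaining=6 emitted=0 chunks_done=0
Byte 3 = 'u': mode=DATA remaining=5 emitted=1 chunks_done=0
Byte 4 = 'g': mode=DATA remaining=4 emitted=2 chunks_done=0
Byte 5 = 'q': mode=DATA remaining=3 emitted=3 chunks_done=0
Byte 6 = 'p': mode=DATA remaining=2 emitted=4 chunks_done=0
Byte 7 = 's': mode=DATA remaining=1 emitted=5 chunks_done=0
Byte 8 = '8': mode=DATA_DONE remaining=0 emitted=6 chunks_done=0
Byte 9 = 0x0D: mode=DATA_CR remaining=0 emitted=6 chunks_done=0
Byte 10 = 0x0A: mode=SIZE remaining=0 emitted=6 chunks_done=1
Byte 11 = '2': mode=SIZE remaining=0 emitted=6 chunks_done=1
Byte 12 = 0x0D: mode=SIZE_CR remaining=0 emitted=6 chunks_done=1
Byte 13 = 0x0A: mode=DATA remaining=2 emitted=6 chunks_done=1
Byte 14 = 't': mode=DATA remaining=1 emitted=7 chunks_done=1
Byte 15 = 'q': mode=DATA_DONE remaining=0 emitted=8 chunks_done=1
Byte 16 = 0x0D: mode=DATA_CR remaining=0 emitted=8 chunks_done=1
Byte 17 = 0x0A: mode=SIZE remaining=0 emitted=8 chunks_done=2
Byte 18 = '6': mode=SIZE remaining=0 emitted=8 chunks_done=2
Byte 19 = 0x0D: mode=SIZE_CR remaining=0 emitted=8 chunks_done=2
Byte 20 = 0x0A: mode=DATA remaining=6 emitted=8 chunks_done=2
Byte 21 = 'o': mode=DATA remaining=5 emitted=9 chunks_done=2
Byte 22 = 'p': mode=DATA remaining=4 emitted=10 chunks_done=2
Byte 23 = '5': mode=DATA remaining=3 emitted=11 chunks_done=2
Byte 24 = 'g': mode=DATA remaining=2 emitted=12 chunks_done=2
Byte 25 = 'a': mode=DATA remaining=1 emitted=13 chunks_done=2
Byte 26 = 'o': mode=DATA_DONE remaining=0 emitted=14 chunks_done=2

Answer: DATA_DONE 0 14 2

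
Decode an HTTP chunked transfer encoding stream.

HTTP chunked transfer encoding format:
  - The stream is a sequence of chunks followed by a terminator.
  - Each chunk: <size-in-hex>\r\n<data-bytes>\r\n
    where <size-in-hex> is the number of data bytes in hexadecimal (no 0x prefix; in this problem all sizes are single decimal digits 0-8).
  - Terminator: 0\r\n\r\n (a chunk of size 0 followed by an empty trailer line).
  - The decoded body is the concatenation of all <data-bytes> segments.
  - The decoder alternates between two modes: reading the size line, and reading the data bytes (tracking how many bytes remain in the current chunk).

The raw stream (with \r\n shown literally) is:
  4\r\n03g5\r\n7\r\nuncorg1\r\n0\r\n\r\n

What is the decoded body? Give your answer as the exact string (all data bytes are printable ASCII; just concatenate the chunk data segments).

Answer: 03g5uncorg1

Derivation:
Chunk 1: stream[0..1]='4' size=0x4=4, data at stream[3..7]='03g5' -> body[0..4], body so far='03g5'
Chunk 2: stream[9..10]='7' size=0x7=7, data at stream[12..19]='uncorg1' -> body[4..11], body so far='03g5uncorg1'
Chunk 3: stream[21..22]='0' size=0 (terminator). Final body='03g5uncorg1' (11 bytes)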